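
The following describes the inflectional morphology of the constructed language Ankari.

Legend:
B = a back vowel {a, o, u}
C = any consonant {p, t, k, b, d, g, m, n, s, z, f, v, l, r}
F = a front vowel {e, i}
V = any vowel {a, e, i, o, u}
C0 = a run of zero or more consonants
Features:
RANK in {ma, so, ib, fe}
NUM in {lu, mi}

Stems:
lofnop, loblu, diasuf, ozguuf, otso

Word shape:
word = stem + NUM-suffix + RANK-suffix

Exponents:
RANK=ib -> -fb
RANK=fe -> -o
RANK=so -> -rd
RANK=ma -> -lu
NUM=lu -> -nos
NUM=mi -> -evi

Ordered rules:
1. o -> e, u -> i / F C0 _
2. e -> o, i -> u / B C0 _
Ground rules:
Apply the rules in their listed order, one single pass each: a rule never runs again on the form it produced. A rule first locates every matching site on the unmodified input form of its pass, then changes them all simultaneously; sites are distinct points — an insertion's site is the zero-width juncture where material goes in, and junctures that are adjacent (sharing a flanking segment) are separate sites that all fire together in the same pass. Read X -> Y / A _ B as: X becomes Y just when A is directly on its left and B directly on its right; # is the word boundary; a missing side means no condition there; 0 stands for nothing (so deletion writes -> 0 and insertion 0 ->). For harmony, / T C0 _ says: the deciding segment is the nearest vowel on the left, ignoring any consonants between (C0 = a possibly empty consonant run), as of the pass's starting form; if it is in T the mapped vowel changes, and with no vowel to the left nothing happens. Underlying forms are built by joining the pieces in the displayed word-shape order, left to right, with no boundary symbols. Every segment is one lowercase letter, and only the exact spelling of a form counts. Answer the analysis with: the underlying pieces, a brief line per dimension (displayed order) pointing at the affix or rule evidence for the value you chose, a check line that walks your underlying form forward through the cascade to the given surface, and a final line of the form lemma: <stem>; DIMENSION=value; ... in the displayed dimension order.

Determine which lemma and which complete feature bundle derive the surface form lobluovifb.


underlying: loblu-evi-fb
RANK=ib - signalled by the affix -fb
NUM=mi - signalled by the affix -evi
check: lobluevifb -> lobluevifb -> lobluovifb
lemma: loblu; RANK=ib; NUM=mi


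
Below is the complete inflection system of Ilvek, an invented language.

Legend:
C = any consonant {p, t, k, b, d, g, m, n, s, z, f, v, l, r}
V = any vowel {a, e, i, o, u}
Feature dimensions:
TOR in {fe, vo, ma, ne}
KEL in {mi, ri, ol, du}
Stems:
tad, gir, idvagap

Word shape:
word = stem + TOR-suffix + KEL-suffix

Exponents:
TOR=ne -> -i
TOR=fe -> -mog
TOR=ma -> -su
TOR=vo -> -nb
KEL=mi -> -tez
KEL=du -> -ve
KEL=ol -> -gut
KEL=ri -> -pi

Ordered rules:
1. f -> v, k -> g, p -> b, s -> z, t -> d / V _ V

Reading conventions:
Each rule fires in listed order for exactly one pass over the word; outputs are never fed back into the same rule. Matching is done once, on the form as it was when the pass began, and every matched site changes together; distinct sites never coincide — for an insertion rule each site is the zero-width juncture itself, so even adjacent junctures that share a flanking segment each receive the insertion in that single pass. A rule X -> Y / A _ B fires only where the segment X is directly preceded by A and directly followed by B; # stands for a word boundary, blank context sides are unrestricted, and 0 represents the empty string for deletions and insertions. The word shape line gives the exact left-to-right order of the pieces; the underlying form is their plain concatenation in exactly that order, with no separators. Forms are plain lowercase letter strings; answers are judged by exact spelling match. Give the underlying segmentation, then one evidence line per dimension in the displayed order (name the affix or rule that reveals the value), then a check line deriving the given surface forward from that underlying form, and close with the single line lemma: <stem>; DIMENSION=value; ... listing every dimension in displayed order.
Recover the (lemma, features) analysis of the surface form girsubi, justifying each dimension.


underlying: gir-su-pi
TOR=ma - signalled by the affix -su
KEL=ri - signalled by the affix -pi
check: girsupi -> girsubi
lemma: gir; TOR=ma; KEL=ri


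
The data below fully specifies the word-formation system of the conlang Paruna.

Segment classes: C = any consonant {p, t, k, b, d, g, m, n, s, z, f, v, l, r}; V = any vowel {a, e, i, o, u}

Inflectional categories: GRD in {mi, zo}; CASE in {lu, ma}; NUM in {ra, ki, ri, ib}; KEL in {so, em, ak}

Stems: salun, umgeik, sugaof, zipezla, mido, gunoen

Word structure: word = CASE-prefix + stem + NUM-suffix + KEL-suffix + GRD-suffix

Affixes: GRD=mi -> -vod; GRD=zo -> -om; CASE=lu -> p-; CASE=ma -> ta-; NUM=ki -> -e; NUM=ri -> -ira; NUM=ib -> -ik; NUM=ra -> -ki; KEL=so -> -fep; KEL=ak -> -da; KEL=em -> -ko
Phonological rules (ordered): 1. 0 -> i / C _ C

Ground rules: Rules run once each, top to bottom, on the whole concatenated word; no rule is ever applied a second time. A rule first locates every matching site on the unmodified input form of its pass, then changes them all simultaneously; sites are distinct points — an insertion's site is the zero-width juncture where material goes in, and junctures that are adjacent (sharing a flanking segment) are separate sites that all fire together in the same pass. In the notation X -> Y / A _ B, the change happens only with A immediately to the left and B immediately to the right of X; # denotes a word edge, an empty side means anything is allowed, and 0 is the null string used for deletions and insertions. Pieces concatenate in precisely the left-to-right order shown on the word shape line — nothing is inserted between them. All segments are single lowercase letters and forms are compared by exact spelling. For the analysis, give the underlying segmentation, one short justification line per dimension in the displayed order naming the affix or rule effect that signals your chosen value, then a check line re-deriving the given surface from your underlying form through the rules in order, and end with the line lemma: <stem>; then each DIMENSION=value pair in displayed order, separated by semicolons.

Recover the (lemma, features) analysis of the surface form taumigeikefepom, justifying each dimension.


underlying: ta-umgeik-e-fep-om
GRD=zo - signalled by the affix -om
CASE=ma - signalled by the affix ta-
NUM=ki - signalled by the affix -e
KEL=so - signalled by the affix -fep
check: taumgeikefepom -> taumigeikefepom
lemma: umgeik; GRD=zo; CASE=ma; NUM=ki; KEL=so


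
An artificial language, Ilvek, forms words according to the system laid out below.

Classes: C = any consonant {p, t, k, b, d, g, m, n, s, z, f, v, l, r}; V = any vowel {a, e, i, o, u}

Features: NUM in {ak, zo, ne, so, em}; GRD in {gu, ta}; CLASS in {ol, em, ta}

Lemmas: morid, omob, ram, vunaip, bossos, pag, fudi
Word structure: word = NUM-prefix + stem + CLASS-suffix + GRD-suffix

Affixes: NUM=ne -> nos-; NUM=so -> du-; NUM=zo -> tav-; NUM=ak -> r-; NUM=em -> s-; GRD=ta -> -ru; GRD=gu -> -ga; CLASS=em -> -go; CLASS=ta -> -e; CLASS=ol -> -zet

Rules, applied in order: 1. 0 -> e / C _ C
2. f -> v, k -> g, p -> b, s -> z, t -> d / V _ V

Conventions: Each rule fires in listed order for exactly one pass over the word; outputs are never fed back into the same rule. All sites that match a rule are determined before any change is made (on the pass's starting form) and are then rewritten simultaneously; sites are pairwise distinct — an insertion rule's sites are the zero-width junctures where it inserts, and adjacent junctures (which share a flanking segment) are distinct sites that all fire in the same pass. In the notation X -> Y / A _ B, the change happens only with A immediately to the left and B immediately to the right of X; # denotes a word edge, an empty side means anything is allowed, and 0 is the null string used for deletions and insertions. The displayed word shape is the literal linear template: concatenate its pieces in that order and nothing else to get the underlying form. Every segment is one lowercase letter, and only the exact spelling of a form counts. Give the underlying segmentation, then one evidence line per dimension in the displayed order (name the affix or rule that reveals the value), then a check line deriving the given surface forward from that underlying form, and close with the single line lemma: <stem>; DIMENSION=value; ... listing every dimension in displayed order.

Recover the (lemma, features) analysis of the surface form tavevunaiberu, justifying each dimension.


underlying: tav-vunaip-e-ru
NUM=zo - signalled by the affix tav-
GRD=ta - signalled by the affix -ru
CLASS=ta - signalled by the affix -e
check: tavvunaiperu -> tavevunaiperu -> tavevunaiberu
lemma: vunaip; NUM=zo; GRD=ta; CLASS=ta


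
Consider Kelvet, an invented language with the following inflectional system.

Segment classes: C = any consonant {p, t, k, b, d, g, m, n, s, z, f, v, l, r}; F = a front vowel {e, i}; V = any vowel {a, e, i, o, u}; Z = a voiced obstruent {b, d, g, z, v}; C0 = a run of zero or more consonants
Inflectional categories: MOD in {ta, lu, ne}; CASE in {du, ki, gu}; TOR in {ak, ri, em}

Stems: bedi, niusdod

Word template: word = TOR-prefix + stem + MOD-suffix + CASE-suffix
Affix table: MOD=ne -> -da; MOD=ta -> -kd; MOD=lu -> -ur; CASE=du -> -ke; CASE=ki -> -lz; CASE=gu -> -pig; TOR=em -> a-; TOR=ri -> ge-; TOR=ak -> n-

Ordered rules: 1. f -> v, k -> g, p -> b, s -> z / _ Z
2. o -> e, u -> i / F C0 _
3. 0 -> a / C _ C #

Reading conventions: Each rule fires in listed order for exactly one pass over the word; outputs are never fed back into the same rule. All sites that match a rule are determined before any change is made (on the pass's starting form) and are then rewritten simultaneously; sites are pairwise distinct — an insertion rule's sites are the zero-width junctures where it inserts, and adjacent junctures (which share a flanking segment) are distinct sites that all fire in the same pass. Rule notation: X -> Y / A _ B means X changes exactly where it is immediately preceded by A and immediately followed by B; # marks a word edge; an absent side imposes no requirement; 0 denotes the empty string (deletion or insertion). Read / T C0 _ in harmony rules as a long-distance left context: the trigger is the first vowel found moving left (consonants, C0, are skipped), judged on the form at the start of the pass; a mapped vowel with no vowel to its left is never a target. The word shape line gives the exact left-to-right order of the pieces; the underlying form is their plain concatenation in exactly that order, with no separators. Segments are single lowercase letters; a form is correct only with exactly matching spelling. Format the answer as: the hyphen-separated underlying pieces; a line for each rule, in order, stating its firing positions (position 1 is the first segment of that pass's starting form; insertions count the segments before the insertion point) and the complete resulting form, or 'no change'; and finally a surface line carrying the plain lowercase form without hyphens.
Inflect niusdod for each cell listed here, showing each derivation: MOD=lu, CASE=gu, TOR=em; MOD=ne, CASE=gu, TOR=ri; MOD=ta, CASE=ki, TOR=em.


cell MOD=lu, CASE=gu, TOR=em:
underlying: a-niusdod-ur-pig
1. f -> v, k -> g, p -> b, s -> z / _ Z: fires at position(s) 5: aniuzdodurpig
2. o -> e, u -> i / F C0 _: fires at position(s) 4: aniizdodurpig
3. 0 -> a / C _ C #: no change
surface: aniizdodurpig

cell MOD=ne, CASE=gu, TOR=ri:
underlying: ge-niusdod-da-pig
1. f -> v, k -> g, p -> b, s -> z / _ Z: fires at position(s) 6: geniuzdoddapig
2. o -> e, u -> i / F C0 _: fires at position(s) 5: geniizdoddapig
3. 0 -> a / C _ C #: no change
surface: geniizdoddapig

cell MOD=ta, CASE=ki, TOR=em:
underlying: a-niusdod-kd-lz
1. f -> v, k -> g, p -> b, s -> z / _ Z: fires at position(s) 5, 9: aniuzdodgdlz
2. o -> e, u -> i / F C0 _: fires at position(s) 4: aniizdodgdlz
3. 0 -> a / C _ C #: inserts after position(s) 11: aniizdodgdlaz
surface: aniizdodgdlaz


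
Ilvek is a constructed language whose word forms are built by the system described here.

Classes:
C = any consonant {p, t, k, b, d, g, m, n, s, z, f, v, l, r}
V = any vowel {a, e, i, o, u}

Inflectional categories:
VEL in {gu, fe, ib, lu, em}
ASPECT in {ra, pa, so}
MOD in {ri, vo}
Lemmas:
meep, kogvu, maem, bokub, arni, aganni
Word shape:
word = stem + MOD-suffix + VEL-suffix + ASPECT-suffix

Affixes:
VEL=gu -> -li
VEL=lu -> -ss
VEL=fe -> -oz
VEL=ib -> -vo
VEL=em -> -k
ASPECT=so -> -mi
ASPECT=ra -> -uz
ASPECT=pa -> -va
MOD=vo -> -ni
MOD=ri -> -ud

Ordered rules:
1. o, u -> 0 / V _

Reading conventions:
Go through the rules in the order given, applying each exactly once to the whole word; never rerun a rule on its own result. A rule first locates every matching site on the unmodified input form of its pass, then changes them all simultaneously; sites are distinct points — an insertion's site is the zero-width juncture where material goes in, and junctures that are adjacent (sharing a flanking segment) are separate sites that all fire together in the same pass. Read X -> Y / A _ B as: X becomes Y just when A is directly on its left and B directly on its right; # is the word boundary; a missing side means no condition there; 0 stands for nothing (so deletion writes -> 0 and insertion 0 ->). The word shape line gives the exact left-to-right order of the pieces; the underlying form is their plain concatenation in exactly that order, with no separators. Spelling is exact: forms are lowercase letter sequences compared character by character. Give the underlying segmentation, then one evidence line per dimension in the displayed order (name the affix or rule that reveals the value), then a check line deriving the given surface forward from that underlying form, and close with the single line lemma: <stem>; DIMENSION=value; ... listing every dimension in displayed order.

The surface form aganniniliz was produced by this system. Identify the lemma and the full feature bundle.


underlying: aganni-ni-li-uz
VEL=gu - signalled by the affix -li
ASPECT=ra - signalled by the affix -uz
MOD=vo - signalled by the affix -ni
check: aganniniliuz -> aganniniliz
lemma: aganni; VEL=gu; ASPECT=ra; MOD=vo


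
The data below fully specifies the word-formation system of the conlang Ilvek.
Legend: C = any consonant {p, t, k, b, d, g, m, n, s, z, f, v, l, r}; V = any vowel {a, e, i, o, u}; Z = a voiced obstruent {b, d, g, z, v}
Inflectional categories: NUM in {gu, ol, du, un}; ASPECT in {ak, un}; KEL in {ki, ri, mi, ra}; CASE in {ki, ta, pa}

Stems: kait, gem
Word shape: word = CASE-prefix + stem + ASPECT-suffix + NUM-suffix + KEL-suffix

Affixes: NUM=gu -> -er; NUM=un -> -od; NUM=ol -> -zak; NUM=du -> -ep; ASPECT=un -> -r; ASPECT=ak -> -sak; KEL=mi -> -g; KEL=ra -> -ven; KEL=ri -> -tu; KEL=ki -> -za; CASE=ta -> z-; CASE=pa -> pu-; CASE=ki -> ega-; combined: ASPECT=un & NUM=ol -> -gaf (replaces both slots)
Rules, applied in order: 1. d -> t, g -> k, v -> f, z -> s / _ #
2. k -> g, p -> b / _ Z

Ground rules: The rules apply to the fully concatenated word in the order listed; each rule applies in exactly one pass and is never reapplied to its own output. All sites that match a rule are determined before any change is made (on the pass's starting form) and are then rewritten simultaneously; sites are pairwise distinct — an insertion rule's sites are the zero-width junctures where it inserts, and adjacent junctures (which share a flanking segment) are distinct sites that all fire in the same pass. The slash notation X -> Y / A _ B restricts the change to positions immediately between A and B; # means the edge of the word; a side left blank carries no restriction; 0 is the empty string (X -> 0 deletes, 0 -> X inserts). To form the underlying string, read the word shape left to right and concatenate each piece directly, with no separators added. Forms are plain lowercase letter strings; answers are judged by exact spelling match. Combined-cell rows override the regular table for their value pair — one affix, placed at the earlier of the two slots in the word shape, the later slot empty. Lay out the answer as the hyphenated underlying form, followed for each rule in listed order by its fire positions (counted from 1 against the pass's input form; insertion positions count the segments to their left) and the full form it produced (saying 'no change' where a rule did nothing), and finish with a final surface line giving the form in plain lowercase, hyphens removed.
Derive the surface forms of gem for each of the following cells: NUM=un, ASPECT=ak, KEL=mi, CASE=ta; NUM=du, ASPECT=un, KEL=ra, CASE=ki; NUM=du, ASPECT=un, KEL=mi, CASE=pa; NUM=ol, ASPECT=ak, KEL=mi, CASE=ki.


cell NUM=un, ASPECT=ak, KEL=mi, CASE=ta:
underlying: z-gem-sak-od-g
1. d -> t, g -> k, v -> f, z -> s / _ #: fires at position(s) 10: zgemsakodk
2. k -> g, p -> b / _ Z: no change
surface: zgemsakodk

cell NUM=du, ASPECT=un, KEL=ra, CASE=ki:
underlying: ega-gem-r-ep-ven
1. d -> t, g -> k, v -> f, z -> s / _ #: no change
2. k -> g, p -> b / _ Z: fires at position(s) 9: egagemrebven
surface: egagemrebven

cell NUM=du, ASPECT=un, KEL=mi, CASE=pa:
underlying: pu-gem-r-ep-g
1. d -> t, g -> k, v -> f, z -> s / _ #: fires at position(s) 9: pugemrepk
2. k -> g, p -> b / _ Z: no change
surface: pugemrepk

cell NUM=ol, ASPECT=ak, KEL=mi, CASE=ki:
underlying: ega-gem-sak-zak-g
1. d -> t, g -> k, v -> f, z -> s / _ #: fires at position(s) 13: egagemsakzakk
2. k -> g, p -> b / _ Z: fires at position(s) 9: egagemsagzakk
surface: egagemsagzakk


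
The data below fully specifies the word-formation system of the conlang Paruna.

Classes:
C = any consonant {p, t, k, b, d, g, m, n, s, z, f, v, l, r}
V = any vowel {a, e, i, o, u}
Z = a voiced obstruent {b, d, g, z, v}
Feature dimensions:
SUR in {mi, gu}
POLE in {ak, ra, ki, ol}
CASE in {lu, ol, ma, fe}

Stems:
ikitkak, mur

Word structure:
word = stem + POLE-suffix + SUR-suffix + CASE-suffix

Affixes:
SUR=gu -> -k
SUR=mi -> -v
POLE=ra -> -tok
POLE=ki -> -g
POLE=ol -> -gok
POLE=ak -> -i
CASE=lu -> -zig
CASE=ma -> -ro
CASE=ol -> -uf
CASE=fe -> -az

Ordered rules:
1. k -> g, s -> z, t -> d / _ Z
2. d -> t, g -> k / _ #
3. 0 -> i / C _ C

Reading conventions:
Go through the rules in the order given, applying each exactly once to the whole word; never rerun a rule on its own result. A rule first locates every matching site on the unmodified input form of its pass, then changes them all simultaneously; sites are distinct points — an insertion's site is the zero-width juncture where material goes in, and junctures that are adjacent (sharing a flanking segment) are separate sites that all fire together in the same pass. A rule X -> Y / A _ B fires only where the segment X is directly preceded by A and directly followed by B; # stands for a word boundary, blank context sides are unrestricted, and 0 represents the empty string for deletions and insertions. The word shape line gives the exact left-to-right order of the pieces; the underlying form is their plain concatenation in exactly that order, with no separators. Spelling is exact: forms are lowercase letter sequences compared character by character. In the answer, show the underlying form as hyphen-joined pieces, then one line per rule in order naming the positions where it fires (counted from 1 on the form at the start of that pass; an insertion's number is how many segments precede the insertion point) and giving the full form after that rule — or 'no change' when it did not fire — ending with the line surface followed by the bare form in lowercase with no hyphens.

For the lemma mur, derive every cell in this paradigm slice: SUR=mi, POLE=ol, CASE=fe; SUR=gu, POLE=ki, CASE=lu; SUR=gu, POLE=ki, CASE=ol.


cell SUR=mi, POLE=ol, CASE=fe:
underlying: mur-gok-v-az
1. k -> g, s -> z, t -> d / _ Z: fires at position(s) 6: murgogvaz
2. d -> t, g -> k / _ #: no change
3. 0 -> i / C _ C: inserts after position(s) 3, 6: murigogivaz
surface: murigogivaz

cell SUR=gu, POLE=ki, CASE=lu:
underlying: mur-g-k-zig
1. k -> g, s -> z, t -> d / _ Z: fires at position(s) 5: murggzig
2. d -> t, g -> k / _ #: fires at position(s) 8: murggzik
3. 0 -> i / C _ C: inserts after position(s) 3, 4, 5: murigigizik
surface: murigigizik

cell SUR=gu, POLE=ki, CASE=ol:
underlying: mur-g-k-uf
1. k -> g, s -> z, t -> d / _ Z: no change
2. d -> t, g -> k / _ #: no change
3. 0 -> i / C _ C: inserts after position(s) 3, 4: murigikuf
surface: murigikuf


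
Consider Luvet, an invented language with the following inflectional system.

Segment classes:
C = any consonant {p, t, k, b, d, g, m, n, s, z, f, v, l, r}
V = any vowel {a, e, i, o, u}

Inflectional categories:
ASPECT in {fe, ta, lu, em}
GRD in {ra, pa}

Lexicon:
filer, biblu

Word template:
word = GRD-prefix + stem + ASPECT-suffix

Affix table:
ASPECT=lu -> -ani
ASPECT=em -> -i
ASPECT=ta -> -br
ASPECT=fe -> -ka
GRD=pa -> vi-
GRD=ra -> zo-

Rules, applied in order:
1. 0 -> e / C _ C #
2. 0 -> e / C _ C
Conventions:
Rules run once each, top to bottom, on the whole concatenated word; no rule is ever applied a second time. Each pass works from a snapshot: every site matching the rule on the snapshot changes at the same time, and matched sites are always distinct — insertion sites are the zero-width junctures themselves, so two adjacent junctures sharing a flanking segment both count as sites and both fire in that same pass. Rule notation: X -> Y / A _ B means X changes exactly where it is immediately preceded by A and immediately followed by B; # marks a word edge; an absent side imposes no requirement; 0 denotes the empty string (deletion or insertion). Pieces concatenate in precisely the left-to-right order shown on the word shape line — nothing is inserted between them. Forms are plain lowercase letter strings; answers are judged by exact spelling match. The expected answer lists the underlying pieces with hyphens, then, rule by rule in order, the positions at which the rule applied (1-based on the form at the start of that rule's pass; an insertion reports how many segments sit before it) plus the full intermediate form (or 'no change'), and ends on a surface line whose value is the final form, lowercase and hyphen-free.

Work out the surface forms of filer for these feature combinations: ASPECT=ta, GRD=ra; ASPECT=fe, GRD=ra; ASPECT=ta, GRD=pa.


cell ASPECT=ta, GRD=ra:
underlying: zo-filer-br
1. 0 -> e / C _ C #: inserts after position(s) 8: zofilerber
2. 0 -> e / C _ C: inserts after position(s) 7: zofilereber
surface: zofilereber

cell ASPECT=fe, GRD=ra:
underlying: zo-filer-ka
1. 0 -> e / C _ C #: no change
2. 0 -> e / C _ C: inserts after position(s) 7: zofilereka
surface: zofilereka

cell ASPECT=ta, GRD=pa:
underlying: vi-filer-br
1. 0 -> e / C _ C #: inserts after position(s) 8: vifilerber
2. 0 -> e / C _ C: inserts after position(s) 7: vifilereber
surface: vifilereber


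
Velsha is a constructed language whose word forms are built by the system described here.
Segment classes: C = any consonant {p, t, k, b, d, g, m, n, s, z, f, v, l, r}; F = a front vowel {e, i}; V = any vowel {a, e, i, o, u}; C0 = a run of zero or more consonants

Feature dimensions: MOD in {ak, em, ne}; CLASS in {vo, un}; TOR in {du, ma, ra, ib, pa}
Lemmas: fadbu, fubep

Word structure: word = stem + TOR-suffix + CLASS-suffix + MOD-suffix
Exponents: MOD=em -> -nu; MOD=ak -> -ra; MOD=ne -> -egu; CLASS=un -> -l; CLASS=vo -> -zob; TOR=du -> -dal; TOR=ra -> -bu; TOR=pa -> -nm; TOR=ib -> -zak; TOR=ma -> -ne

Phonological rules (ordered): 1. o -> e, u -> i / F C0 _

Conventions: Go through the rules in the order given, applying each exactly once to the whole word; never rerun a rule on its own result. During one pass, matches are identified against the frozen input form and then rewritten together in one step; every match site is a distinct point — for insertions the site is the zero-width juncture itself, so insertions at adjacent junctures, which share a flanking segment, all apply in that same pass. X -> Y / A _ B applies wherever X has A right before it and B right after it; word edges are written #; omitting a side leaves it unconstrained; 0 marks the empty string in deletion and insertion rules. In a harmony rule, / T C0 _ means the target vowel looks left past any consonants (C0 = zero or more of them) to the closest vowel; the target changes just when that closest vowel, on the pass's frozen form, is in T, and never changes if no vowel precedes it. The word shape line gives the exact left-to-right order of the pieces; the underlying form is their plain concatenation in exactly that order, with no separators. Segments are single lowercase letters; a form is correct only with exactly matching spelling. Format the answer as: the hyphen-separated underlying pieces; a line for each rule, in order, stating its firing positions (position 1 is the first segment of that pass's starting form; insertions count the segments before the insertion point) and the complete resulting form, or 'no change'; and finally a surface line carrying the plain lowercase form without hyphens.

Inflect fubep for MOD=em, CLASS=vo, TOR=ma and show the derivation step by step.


underlying: fubep-ne-zob-nu
1. o -> e, u -> i / F C0 _: fires at position(s) 9: fubepnezebnu
surface: fubepnezebnu


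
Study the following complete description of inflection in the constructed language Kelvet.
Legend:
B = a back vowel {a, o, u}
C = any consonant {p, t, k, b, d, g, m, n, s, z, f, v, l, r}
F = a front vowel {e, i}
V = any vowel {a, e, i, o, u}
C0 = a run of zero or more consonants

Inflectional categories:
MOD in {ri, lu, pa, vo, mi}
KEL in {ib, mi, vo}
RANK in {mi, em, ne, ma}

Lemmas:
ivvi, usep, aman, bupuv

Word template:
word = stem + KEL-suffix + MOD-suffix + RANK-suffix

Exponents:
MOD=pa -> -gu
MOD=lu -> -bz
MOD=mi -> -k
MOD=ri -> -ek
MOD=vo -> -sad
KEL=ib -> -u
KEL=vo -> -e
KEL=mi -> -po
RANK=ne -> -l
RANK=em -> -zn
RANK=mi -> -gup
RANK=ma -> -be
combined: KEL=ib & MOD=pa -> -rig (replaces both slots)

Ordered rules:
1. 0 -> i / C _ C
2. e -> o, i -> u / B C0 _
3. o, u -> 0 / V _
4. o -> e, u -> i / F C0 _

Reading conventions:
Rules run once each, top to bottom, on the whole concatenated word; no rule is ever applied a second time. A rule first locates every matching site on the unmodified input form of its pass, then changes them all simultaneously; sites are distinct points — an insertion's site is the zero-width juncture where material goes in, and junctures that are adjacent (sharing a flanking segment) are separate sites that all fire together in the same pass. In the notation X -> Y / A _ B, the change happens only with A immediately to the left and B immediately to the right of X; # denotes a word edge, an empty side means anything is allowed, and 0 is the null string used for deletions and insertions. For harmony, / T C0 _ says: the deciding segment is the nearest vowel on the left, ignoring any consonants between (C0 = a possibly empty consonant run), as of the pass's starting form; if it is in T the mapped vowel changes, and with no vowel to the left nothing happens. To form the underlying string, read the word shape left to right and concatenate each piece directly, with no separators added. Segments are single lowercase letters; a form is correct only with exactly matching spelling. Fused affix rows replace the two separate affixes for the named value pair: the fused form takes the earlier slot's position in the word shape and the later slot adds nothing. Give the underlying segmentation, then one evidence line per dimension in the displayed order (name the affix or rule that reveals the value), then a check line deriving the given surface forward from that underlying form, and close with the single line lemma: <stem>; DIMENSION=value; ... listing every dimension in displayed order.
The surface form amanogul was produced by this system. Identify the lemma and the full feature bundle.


underlying: aman-e-gu-l
MOD=pa - signalled by the affix -gu
KEL=vo - signalled by the affix -e
RANK=ne - signalled by the affix -l
check: amanegul -> amanegul -> amanogul -> amanogul -> amanogul
lemma: aman; MOD=pa; KEL=vo; RANK=ne


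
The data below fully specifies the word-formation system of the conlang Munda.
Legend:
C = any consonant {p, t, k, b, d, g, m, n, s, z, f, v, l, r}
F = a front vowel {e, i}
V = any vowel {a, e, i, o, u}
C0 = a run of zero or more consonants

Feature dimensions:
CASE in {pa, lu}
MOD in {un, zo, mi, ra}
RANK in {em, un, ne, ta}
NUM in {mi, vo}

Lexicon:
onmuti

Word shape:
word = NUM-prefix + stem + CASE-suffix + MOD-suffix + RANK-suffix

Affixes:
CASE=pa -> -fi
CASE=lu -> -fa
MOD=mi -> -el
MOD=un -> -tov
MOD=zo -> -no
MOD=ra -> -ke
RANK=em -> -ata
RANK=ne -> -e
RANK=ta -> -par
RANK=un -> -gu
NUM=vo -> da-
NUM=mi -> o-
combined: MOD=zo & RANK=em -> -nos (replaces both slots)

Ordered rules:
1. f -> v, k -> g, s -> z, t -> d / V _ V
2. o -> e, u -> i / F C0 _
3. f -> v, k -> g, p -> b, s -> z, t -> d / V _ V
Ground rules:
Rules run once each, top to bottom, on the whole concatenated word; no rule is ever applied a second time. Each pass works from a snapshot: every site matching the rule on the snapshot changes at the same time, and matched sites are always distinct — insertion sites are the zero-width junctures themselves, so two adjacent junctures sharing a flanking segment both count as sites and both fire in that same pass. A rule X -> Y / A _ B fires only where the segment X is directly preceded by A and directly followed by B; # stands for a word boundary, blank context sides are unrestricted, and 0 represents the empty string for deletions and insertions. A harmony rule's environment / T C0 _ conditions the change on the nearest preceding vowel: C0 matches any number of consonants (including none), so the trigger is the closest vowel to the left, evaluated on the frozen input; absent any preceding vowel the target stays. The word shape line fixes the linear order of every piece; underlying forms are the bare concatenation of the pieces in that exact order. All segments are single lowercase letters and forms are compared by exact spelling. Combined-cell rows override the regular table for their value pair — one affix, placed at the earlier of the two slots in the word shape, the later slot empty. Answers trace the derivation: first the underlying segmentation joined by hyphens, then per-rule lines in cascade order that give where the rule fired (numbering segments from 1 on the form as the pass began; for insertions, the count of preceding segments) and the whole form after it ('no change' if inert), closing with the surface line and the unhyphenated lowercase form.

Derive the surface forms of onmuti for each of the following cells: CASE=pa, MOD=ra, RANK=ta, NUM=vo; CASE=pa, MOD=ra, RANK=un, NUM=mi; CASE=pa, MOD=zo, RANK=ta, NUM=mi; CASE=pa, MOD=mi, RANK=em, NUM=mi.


cell CASE=pa, MOD=ra, RANK=ta, NUM=vo:
underlying: da-onmuti-fi-ke-par
1. f -> v, k -> g, s -> z, t -> d / V _ V: fires at position(s) 7, 9, 11: daonmudivigepar
2. o -> e, u -> i / F C0 _: no change
3. f -> v, k -> g, p -> b, s -> z, t -> d / V _ V: fires at position(s) 13: daonmudivigebar
surface: daonmudivigebar

cell CASE=pa, MOD=ra, RANK=un, NUM=mi:
underlying: o-onmuti-fi-ke-gu
1. f -> v, k -> g, s -> z, t -> d / V _ V: fires at position(s) 6, 8, 10: oonmudivigegu
2. o -> e, u -> i / F C0 _: fires at position(s) 13: oonmudivigegi
3. f -> v, k -> g, p -> b, s -> z, t -> d / V _ V: no change
surface: oonmudivigegi

cell CASE=pa, MOD=zo, RANK=ta, NUM=mi:
underlying: o-onmuti-fi-no-par
1. f -> v, k -> g, s -> z, t -> d / V _ V: fires at position(s) 6, 8: oonmudivinopar
2. o -> e, u -> i / F C0 _: fires at position(s) 11: oonmudivinepar
3. f -> v, k -> g, p -> b, s -> z, t -> d / V _ V: fires at position(s) 12: oonmudivinebar
surface: oonmudivinebar

cell CASE=pa, MOD=mi, RANK=em, NUM=mi:
underlying: o-onmuti-fi-el-ata
1. f -> v, k -> g, s -> z, t -> d / V _ V: fires at position(s) 6, 8, 13: oonmudivielada
2. o -> e, u -> i / F C0 _: no change
3. f -> v, k -> g, p -> b, s -> z, t -> d / V _ V: no change
surface: oonmudivielada


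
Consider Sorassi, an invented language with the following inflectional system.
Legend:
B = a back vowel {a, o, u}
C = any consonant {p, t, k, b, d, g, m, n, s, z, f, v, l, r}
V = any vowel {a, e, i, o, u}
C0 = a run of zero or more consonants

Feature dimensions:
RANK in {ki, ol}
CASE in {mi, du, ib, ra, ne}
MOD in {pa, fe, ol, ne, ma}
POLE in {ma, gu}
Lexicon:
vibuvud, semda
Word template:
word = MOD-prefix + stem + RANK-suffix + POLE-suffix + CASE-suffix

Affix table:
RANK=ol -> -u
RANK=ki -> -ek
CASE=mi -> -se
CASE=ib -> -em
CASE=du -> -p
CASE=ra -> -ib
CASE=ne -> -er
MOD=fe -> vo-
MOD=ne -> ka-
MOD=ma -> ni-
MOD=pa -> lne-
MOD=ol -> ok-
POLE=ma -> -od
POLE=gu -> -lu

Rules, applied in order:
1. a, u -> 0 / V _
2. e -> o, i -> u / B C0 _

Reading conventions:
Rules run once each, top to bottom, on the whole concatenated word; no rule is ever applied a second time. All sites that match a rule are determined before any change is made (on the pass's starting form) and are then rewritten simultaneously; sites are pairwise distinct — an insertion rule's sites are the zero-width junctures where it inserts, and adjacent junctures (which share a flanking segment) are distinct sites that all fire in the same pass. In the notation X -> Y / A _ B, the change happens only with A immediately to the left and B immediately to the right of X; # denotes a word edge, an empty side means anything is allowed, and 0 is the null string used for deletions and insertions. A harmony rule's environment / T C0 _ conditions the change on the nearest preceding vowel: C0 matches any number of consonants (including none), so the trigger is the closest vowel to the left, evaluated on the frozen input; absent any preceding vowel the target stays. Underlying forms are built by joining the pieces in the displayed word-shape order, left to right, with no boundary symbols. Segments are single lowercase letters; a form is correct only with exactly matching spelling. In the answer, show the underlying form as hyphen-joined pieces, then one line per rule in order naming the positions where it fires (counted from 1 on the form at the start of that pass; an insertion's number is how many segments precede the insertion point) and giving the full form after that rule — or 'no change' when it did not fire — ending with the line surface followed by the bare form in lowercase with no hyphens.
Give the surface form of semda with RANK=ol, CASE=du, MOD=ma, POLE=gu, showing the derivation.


underlying: ni-semda-u-lu-p
1. a, u -> 0 / V _: fires at position(s) 8: nisemdalup
2. e -> o, i -> u / B C0 _: no change
surface: nisemdalup


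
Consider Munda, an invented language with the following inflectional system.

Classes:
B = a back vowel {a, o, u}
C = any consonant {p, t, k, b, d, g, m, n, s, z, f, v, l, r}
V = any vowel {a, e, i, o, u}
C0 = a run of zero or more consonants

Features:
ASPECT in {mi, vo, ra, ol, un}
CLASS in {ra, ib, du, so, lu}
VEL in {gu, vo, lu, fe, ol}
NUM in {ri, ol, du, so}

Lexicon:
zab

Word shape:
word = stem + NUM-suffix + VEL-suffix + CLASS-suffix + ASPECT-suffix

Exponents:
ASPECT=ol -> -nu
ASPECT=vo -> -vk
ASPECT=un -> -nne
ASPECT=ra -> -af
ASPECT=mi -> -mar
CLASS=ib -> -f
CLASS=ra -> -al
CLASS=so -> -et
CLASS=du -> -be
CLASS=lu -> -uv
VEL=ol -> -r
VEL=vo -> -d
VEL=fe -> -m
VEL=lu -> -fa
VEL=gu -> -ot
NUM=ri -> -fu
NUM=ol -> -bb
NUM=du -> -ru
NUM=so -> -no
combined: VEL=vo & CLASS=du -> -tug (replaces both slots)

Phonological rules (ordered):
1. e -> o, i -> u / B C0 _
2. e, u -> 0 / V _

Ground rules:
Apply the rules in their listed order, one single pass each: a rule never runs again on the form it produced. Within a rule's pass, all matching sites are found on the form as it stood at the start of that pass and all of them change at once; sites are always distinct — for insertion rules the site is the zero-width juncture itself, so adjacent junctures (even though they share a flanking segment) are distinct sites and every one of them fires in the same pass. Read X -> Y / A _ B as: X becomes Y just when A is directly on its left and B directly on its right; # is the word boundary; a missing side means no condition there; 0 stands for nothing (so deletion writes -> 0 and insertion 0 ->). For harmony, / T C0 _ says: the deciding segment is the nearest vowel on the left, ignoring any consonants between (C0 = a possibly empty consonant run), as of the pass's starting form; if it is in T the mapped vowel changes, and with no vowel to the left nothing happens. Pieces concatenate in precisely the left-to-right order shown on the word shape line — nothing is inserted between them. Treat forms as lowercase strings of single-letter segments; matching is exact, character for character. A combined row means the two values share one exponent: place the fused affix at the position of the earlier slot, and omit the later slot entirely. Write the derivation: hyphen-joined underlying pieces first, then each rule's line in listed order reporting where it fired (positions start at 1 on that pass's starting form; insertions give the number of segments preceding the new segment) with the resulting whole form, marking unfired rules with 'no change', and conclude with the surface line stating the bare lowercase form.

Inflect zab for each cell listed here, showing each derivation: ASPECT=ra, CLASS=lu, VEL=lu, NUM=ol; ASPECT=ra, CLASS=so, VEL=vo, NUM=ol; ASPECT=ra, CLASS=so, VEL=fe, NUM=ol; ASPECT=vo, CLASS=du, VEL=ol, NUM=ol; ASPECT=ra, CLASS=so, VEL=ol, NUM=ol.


cell ASPECT=ra, CLASS=lu, VEL=lu, NUM=ol:
underlying: zab-bb-fa-uv-af
1. e -> o, i -> u / B C0 _: no change
2. e, u -> 0 / V _: fires at position(s) 8: zabbbfavaf
surface: zabbbfavaf

cell ASPECT=ra, CLASS=so, VEL=vo, NUM=ol:
underlying: zab-bb-d-et-af
1. e -> o, i -> u / B C0 _: fires at position(s) 7: zabbbdotaf
2. e, u -> 0 / V _: no change
surface: zabbbdotaf

cell ASPECT=ra, CLASS=so, VEL=fe, NUM=ol:
underlying: zab-bb-m-et-af
1. e -> o, i -> u / B C0 _: fires at position(s) 7: zabbbmotaf
2. e, u -> 0 / V _: no change
surface: zabbbmotaf

cell ASPECT=vo, CLASS=du, VEL=ol, NUM=ol:
underlying: zab-bb-r-be-vk
1. e -> o, i -> u / B C0 _: fires at position(s) 8: zabbbrbovk
2. e, u -> 0 / V _: no change
surface: zabbbrbovk

cell ASPECT=ra, CLASS=so, VEL=ol, NUM=ol:
underlying: zab-bb-r-et-af
1. e -> o, i -> u / B C0 _: fires at position(s) 7: zabbbrotaf
2. e, u -> 0 / V _: no change
surface: zabbbrotaf


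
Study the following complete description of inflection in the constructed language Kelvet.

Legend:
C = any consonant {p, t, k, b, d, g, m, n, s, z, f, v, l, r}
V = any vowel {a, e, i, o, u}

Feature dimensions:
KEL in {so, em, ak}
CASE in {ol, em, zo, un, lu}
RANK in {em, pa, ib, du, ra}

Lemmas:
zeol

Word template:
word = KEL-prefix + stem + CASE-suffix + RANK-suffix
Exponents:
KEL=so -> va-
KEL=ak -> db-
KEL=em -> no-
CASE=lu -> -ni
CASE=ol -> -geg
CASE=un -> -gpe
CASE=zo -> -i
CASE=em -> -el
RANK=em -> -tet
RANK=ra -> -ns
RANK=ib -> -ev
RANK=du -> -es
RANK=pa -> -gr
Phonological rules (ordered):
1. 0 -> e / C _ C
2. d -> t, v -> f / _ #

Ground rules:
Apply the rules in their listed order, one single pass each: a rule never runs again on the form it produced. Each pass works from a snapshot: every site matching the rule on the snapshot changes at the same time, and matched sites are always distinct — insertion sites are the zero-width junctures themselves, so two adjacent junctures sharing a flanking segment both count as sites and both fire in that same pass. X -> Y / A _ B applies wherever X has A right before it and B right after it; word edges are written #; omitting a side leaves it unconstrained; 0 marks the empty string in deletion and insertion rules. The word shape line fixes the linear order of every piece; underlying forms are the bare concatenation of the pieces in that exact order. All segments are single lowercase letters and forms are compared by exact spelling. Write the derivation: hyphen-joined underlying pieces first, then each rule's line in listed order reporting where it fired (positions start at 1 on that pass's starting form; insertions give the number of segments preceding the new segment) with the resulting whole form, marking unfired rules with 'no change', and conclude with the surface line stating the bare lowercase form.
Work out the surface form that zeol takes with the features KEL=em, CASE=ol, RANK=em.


underlying: no-zeol-geg-tet
1. 0 -> e / C _ C: inserts after position(s) 6, 9: nozeolegegetet
2. d -> t, v -> f / _ #: no change
surface: nozeolegegetet
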